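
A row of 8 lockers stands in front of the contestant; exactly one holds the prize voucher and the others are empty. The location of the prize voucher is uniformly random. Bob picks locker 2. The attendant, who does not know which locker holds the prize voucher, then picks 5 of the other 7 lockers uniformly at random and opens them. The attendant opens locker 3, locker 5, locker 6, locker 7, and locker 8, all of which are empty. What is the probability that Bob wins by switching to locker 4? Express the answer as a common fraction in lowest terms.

Apply Bayes' rule, conditioning on where the prize voucher actually is.
If it is in any of lockers 1, 2, and 4 (prior 1/8 each): the attendant picks exactly this set with probability 1/21 regardless, and none is the prize; weight (1/8)·(1/21) = 1/168 each.
If it is in any of lockers 3, 5, 6, 7, and 8 (prior 1/8 each): that locker was opened and seen not to hold the prize — ruled out; weight (1/8)·0 = 0 each.
The weights sum to 1/56.
So P(the prize voucher in locker 4 | the attendant opened locker 3, locker 5, locker 6, locker 7, and locker 8) = (1/168) / (1/56) = 1/3.

1/3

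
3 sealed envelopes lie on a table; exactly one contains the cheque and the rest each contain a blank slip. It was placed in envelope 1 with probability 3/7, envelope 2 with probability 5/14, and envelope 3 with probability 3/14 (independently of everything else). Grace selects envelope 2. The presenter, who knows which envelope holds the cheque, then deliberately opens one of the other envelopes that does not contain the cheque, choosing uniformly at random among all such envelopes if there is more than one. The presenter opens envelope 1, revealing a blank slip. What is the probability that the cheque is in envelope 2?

5/11

Apply Bayes' rule, conditioning on where the cheque actually is.
If it is in envelope 1 (prior 3/7): the presenter opened envelope 1, so this case is ruled out; weight (3/7)·0 = 0.
If it is in envelope 2 (prior 5/14): the presenter has 2 equally likely choices, so probability 1/2; weight (5/14)·(1/2) = 5/28.
If it is in envelope 3 (prior 3/14): the presenter has no choice, probability 1; weight (3/14)·1 = 3/14.
The weights sum to 11/28.
So P(the cheque in envelope 2 | the presenter opened envelope 1) = (5/28) / (11/28) = 5/11.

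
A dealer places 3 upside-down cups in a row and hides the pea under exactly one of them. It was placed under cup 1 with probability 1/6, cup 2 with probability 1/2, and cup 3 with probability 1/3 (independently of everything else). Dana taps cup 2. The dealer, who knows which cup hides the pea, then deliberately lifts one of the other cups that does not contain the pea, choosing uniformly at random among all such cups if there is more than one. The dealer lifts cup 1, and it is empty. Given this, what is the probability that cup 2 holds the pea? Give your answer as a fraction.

3/7

Condition on the true location of the pea.
If it is under cup 1 (prior 1/6): the dealer opened cup 1, so this case is ruled out; weight (1/6)·0 = 0.
If it is under cup 2 (prior 1/2): the dealer has 2 equally likely choices, so probability 1/2; weight (1/2)·(1/2) = 1/4.
If it is under cup 3 (prior 1/3): the dealer has no choice, probability 1; weight (1/3)·1 = 1/3.
The weights sum to 7/12.
So P(the pea under cup 2 | the dealer opened cup 1) = (1/4) / (7/12) = 3/7.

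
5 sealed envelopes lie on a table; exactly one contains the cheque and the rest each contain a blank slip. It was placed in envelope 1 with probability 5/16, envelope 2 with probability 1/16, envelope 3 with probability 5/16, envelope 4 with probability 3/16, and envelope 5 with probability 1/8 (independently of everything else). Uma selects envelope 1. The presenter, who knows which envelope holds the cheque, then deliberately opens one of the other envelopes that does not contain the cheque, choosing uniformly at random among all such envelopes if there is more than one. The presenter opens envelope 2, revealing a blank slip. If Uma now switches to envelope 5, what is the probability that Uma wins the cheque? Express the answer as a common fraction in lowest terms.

8/55

Condition on the true location of the cheque.
If it is in envelope 1 (prior 5/16): the presenter has 4 equally likely choices, so probability 1/4; weight (5/16)·(1/4) = 5/64.
If it is in envelope 2 (prior 1/16): the presenter opened envelope 2, so this case is ruled out; weight (1/16)·0 = 0.
If it is in envelope 3 (prior 5/16): the presenter has 3 equally likely choices, so probability 1/3; weight (5/16)·(1/3) = 5/48.
If it is in envelope 4 (prior 3/16): the presenter has 3 equally likely choices, so probability 1/3; weight (3/16)·(1/3) = 1/16.
If it is in envelope 5 (prior 1/8): the presenter has 3 equally likely choices, so probability 1/3; weight (1/8)·(1/3) = 1/24.
The weights sum to 55/192.
So P(the cheque in envelope 5 | the presenter opened envelope 2) = (1/24) / (55/192) = 8/55.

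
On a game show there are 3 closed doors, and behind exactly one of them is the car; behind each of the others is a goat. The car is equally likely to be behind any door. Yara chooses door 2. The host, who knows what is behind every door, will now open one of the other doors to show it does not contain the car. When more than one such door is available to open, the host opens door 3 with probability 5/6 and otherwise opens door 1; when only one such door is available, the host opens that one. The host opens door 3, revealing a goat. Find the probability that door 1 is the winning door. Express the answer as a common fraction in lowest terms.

6/11

Apply Bayes' rule, conditioning on where the car actually is.
If it is behind door 1 (prior 1/3): only door 3 is available, probability 1; weight (1/3)·1 = 1/3.
If it is behind door 2 (prior 1/3): door 3 is available, opened with probability 5/6; weight (1/3)·(5/6) = 5/18.
If it is behind door 3 (prior 1/3): the host opened door 3, so this case is ruled out; weight (1/3)·0 = 0.
The weights sum to 11/18.
So P(the car behind door 1 | the host opened door 3) = (1/3) / (11/18) = 6/11.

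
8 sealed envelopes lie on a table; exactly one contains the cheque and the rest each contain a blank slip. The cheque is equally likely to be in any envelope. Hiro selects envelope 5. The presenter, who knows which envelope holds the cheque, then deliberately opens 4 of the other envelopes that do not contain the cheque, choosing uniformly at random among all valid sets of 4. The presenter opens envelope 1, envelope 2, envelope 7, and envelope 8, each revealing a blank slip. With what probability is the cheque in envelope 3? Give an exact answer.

7/24

Condition on the true location of the cheque.
If it is in any of envelopes 1, 2, 7, and 8 (prior 1/8 each): that envelope was opened and seen not to hold the prize — ruled out; weight (1/8)·0 = 0 each.
If it is in any of envelopes 3, 4, and 6 (prior 1/8 each): the presenter has 15 equally likely choices, so probability 1/15; weight (1/8)·(1/15) = 1/120 each.
If it is in envelope 5 (prior 1/8): the presenter has 35 equally likely choices, so probability 1/35; weight (1/8)·(1/35) = 1/280.
The weights sum to 1/35.
So P(the cheque in envelope 3 | the presenter opened envelope 1, envelope 2, envelope 7, and envelope 8) = (1/120) / (1/35) = 7/24.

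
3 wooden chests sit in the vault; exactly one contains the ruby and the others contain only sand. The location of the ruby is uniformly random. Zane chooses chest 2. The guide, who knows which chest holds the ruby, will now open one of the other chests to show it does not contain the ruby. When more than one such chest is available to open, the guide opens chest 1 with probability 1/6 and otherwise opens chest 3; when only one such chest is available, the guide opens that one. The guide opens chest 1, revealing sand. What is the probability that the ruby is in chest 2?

1/7

Condition on the true location of the ruby.
If it is in chest 1 (prior 1/3): the guide opened chest 1, so this case is ruled out; weight (1/3)·0 = 0.
If it is in chest 2 (prior 1/3): chest 1 is available, opened with probability 1/6; weight (1/3)·(1/6) = 1/18.
If it is in chest 3 (prior 1/3): only chest 1 is available, probability 1; weight (1/3)·1 = 1/3.
The weights sum to 7/18.
So P(the ruby in chest 2 | the guide opened chest 1) = (1/18) / (7/18) = 1/7.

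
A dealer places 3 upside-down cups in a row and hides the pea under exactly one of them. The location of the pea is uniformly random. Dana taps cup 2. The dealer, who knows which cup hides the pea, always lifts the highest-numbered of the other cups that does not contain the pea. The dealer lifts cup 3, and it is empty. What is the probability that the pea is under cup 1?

Condition on the true location of the pea.
If it is under either of cups 1 and 2 (prior 1/3 each): cup 3 is the highest-numbered option available, probability 1; weight (1/3)·1 = 1/3 each.
If it is under cup 3 (prior 1/3): the dealer opened cup 3, so this case is ruled out; weight (1/3)·0 = 0.
The weights sum to 2/3.
So P(the pea under cup 1 | the dealer opened cup 3) = (1/3) / (2/3) = 1/2.

1/2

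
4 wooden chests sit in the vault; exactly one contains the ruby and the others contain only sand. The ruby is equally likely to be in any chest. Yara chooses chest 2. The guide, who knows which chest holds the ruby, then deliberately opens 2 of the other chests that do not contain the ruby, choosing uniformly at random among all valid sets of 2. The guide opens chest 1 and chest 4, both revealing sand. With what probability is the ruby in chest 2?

1/4

Apply Bayes' rule, conditioning on where the ruby actually is.
If it is in either of chests 1 and 4 (prior 1/4 each): that chest was opened and seen not to hold the prize — ruled out; weight (1/4)·0 = 0 each.
If it is in chest 2 (prior 1/4): the guide has 3 equally likely choices, so probability 1/3; weight (1/4)·(1/3) = 1/12.
If it is in chest 3 (prior 1/4): the guide has no choice, probability 1; weight (1/4)·1 = 1/4.
The weights sum to 1/3.
So P(the ruby in chest 2 | the guide opened chest 1 and chest 4) = (1/12) / (1/3) = 1/4.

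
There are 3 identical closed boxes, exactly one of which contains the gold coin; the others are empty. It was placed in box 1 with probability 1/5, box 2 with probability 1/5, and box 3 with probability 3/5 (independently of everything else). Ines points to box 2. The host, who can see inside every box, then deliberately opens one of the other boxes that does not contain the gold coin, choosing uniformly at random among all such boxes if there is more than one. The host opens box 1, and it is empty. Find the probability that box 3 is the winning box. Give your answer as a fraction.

Apply Bayes' rule, conditioning on where the gold coin actually is.
If it is in box 1 (prior 1/5): the host opened box 1, so this case is ruled out; weight (1/5)·0 = 0.
If it is in box 2 (prior 1/5): the host has 2 equally likely choices, so probability 1/2; weight (1/5)·(1/2) = 1/10.
If it is in box 3 (prior 3/5): the host has no choice, probability 1; weight (3/5)·1 = 3/5.
The weights sum to 7/10.
So P(the gold coin in box 3 | the host opened box 1) = (3/5) / (7/10) = 6/7.

6/7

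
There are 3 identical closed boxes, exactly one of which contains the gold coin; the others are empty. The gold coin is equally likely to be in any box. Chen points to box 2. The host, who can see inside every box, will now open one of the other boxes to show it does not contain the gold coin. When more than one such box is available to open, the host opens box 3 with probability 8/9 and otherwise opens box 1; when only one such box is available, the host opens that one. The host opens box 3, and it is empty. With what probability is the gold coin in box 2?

Condition on the true location of the gold coin.
If it is in box 1 (prior 1/3): only box 3 is available, probability 1; weight (1/3)·1 = 1/3.
If it is in box 2 (prior 1/3): box 3 is available, opened with probability 8/9; weight (1/3)·(8/9) = 8/27.
If it is in box 3 (prior 1/3): the host opened box 3, so this case is ruled out; weight (1/3)·0 = 0.
The weights sum to 17/27.
So P(the gold coin in box 2 | the host opened box 3) = (8/27) / (17/27) = 8/17.

8/17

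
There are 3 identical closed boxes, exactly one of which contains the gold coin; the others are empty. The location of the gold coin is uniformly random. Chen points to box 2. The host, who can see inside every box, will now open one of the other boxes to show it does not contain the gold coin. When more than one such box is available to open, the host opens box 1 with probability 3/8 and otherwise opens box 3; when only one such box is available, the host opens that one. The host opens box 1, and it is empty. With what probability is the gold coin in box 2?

3/11

Condition on the true location of the gold coin.
If it is in box 1 (prior 1/3): the host opened box 1, so this case is ruled out; weight (1/3)·0 = 0.
If it is in box 2 (prior 1/3): box 1 is available, opened with probability 3/8; weight (1/3)·(3/8) = 1/8.
If it is in box 3 (prior 1/3): only box 1 is available, probability 1; weight (1/3)·1 = 1/3.
The weights sum to 11/24.
So P(the gold coin in box 2 | the host opened box 1) = (1/8) / (11/24) = 3/11.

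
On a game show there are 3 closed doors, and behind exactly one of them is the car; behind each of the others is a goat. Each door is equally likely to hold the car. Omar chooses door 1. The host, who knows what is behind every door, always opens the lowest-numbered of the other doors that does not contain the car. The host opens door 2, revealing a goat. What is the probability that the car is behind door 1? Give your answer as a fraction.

1/2

Condition on the true location of the car.
If it is behind either of doors 1 and 3 (prior 1/3 each): door 2 is the lowest-numbered option available, probability 1; weight (1/3)·1 = 1/3 each.
If it is behind door 2 (prior 1/3): the host opened door 2, so this case is ruled out; weight (1/3)·0 = 0.
The weights sum to 2/3.
So P(the car behind door 1 | the host opened door 2) = (1/3) / (2/3) = 1/2.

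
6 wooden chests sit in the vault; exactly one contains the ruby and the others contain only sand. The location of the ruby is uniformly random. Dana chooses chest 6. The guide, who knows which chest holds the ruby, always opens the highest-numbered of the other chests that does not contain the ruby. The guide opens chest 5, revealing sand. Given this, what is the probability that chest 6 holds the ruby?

Condition on the true location of the ruby.
If it is in any of chests 1, 2, 3, 4, and 6 (prior 1/6 each): chest 5 is the highest-numbered option available, probability 1; weight (1/6)·1 = 1/6 each.
If it is in chest 5 (prior 1/6): the guide opened chest 5, so this case is ruled out; weight (1/6)·0 = 0.
The weights sum to 5/6.
So P(the ruby in chest 6 | the guide opened chest 5) = (1/6) / (5/6) = 1/5.

1/5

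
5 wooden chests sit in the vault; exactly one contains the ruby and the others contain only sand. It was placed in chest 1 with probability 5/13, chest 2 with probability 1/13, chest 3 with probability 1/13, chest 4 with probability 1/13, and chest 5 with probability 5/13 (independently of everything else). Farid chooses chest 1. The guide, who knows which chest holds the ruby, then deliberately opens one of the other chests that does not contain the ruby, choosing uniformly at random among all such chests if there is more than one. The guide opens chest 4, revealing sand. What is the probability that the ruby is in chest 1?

Apply Bayes' rule, conditioning on where the ruby actually is.
If it is in chest 1 (prior 5/13): the guide has 4 equally likely choices, so probability 1/4; weight (5/13)·(1/4) = 5/52.
If it is in either of chests 2 and 3 (prior 1/13 each): the guide has 3 equally likely choices, so probability 1/3; weight (1/13)·(1/3) = 1/39 each.
If it is in chest 4 (prior 1/13): the guide opened chest 4, so this case is ruled out; weight (1/13)·0 = 0.
If it is in chest 5 (prior 5/13): the guide has 3 equally likely choices, so probability 1/3; weight (5/13)·(1/3) = 5/39.
The weights sum to 43/156.
So P(the ruby in chest 1 | the guide opened chest 4) = (5/52) / (43/156) = 15/43.

15/43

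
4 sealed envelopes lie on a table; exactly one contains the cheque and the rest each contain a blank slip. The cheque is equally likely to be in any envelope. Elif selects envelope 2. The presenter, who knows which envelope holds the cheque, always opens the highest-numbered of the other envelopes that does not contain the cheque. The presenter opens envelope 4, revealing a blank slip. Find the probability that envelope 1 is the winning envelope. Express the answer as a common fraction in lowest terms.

Consider each possible location of the cheque in turn.
If it is in any of envelopes 1, 2, and 3 (prior 1/4 each): envelope 4 is the highest-numbered option available, probability 1; weight (1/4)·1 = 1/4 each.
If it is in envelope 4 (prior 1/4): the presenter opened envelope 4, so this case is ruled out; weight (1/4)·0 = 0.
The weights sum to 3/4.
So P(the cheque in envelope 1 | the presenter opened envelope 4) = (1/4) / (3/4) = 1/3.

1/3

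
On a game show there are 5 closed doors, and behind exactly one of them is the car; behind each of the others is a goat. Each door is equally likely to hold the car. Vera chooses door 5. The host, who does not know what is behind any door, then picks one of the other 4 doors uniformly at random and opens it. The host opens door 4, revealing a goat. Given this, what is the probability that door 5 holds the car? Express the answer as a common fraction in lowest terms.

Consider each possible location of the car in turn.
If it is behind any of doors 1, 2, 3, and 5 (prior 1/5 each): the host picks door 4 with probability 1/4 regardless, and it is not the prize; weight (1/5)·(1/4) = 1/20 each.
If it is behind door 4 (prior 1/5): the host opened door 4, so this case is ruled out; weight (1/5)·0 = 0.
The weights sum to 1/5.
So P(the car behind door 5 | the host opened door 4) = (1/20) / (1/5) = 1/4.

1/4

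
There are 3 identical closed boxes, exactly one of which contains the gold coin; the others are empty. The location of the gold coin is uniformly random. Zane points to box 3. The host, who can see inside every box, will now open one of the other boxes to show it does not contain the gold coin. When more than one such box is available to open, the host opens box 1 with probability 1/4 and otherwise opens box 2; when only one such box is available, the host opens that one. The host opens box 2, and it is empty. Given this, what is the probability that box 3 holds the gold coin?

3/7

Condition on the true location of the gold coin.
If it is in box 1 (prior 1/3): only box 2 is available, probability 1; weight (1/3)·1 = 1/3.
If it is in box 2 (prior 1/3): the host opened box 2, so this case is ruled out; weight (1/3)·0 = 0.
If it is in box 3 (prior 1/3): box 1 is available but not opened, probability 3/4; weight (1/3)·(3/4) = 1/4.
The weights sum to 7/12.
So P(the gold coin in box 3 | the host opened box 2) = (1/4) / (7/12) = 3/7.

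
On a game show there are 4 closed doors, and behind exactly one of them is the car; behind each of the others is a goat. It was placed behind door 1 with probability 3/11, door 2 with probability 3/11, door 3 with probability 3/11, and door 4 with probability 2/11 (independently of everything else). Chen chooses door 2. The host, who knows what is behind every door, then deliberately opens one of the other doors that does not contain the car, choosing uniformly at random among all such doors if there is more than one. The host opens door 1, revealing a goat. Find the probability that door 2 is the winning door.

2/7

Condition on the true location of the car.
If it is behind door 1 (prior 3/11): the host opened door 1, so this case is ruled out; weight (3/11)·0 = 0.
If it is behind door 2 (prior 3/11): the host has 3 equally likely choices, so probability 1/3; weight (3/11)·(1/3) = 1/11.
If it is behind door 3 (prior 3/11): the host has 2 equally likely choices, so probability 1/2; weight (3/11)·(1/2) = 3/22.
If it is behind door 4 (prior 2/11): the host has 2 equally likely choices, so probability 1/2; weight (2/11)·(1/2) = 1/11.
The weights sum to 7/22.
So P(the car behind door 2 | the host opened door 1) = (1/11) / (7/22) = 2/7.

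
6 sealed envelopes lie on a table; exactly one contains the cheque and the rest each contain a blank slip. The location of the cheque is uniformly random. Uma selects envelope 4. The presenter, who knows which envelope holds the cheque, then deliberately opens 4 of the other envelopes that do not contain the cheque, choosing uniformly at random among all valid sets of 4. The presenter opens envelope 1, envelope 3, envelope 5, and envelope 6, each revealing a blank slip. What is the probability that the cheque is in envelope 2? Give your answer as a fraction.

5/6

Consider each possible location of the cheque in turn.
If it is in any of envelopes 1, 3, 5, and 6 (prior 1/6 each): that envelope was opened and seen not to hold the prize — ruled out; weight (1/6)·0 = 0 each.
If it is in envelope 2 (prior 1/6): the presenter has no choice, probability 1; weight (1/6)·1 = 1/6.
If it is in envelope 4 (prior 1/6): the presenter has 5 equally likely choices, so probability 1/5; weight (1/6)·(1/5) = 1/30.
The weights sum to 1/5.
So P(the cheque in envelope 2 | the presenter opened envelope 1, envelope 3, envelope 5, and envelope 6) = (1/6) / (1/5) = 5/6.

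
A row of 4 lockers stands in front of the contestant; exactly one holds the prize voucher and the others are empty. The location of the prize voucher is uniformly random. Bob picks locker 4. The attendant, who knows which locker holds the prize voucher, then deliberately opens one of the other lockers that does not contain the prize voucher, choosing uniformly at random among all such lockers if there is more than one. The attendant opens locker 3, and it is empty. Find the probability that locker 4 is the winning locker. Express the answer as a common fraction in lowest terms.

1/4

Condition on the true location of the prize voucher.
If it is in either of lockers 1 and 2 (prior 1/4 each): the attendant has 2 equally likely choices, so probability 1/2; weight (1/4)·(1/2) = 1/8 each.
If it is in locker 3 (prior 1/4): the attendant opened locker 3, so this case is ruled out; weight (1/4)·0 = 0.
If it is in locker 4 (prior 1/4): the attendant has 3 equally likely choices, so probability 1/3; weight (1/4)·(1/3) = 1/12.
The weights sum to 1/3.
So P(the prize voucher in locker 4 | the attendant opened locker 3) = (1/12) / (1/3) = 1/4.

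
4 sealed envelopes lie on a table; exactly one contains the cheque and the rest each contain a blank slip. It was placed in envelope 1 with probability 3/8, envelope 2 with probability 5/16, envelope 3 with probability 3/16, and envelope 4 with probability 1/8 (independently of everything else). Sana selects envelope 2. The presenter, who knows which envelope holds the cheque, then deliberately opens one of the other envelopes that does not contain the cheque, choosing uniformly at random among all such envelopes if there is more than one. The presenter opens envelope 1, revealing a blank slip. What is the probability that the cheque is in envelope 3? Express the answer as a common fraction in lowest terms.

Apply Bayes' rule, conditioning on where the cheque actually is.
If it is in envelope 1 (prior 3/8): the presenter opened envelope 1, so this case is ruled out; weight (3/8)·0 = 0.
If it is in envelope 2 (prior 5/16): the presenter has 3 equally likely choices, so probability 1/3; weight (5/16)·(1/3) = 5/48.
If it is in envelope 3 (prior 3/16): the presenter has 2 equally likely choices, so probability 1/2; weight (3/16)·(1/2) = 3/32.
If it is in envelope 4 (prior 1/8): the presenter has 2 equally likely choices, so probability 1/2; weight (1/8)·(1/2) = 1/16.
The weights sum to 25/96.
So P(the cheque in envelope 3 | the presenter opened envelope 1) = (3/32) / (25/96) = 9/25.

9/25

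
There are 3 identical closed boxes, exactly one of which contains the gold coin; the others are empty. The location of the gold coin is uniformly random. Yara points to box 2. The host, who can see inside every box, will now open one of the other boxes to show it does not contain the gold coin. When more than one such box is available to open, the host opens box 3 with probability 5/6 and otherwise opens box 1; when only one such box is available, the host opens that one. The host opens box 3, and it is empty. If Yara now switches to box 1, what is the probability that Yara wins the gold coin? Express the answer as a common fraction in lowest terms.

Apply Bayes' rule, conditioning on where the gold coin actually is.
If it is in box 1 (prior 1/3): only box 3 is available, probability 1; weight (1/3)·1 = 1/3.
If it is in box 2 (prior 1/3): box 3 is available, opened with probability 5/6; weight (1/3)·(5/6) = 5/18.
If it is in box 3 (prior 1/3): the host opened box 3, so this case is ruled out; weight (1/3)·0 = 0.
The weights sum to 11/18.
So P(the gold coin in box 1 | the host opened box 3) = (1/3) / (11/18) = 6/11.

6/11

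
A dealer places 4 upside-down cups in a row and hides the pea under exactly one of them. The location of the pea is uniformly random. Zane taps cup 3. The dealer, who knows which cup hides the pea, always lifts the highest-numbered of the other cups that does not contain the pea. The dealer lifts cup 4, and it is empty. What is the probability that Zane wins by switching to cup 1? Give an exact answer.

Consider each possible location of the pea in turn.
If it is under any of cups 1, 2, and 3 (prior 1/4 each): cup 4 is the highest-numbered option available, probability 1; weight (1/4)·1 = 1/4 each.
If it is under cup 4 (prior 1/4): the dealer opened cup 4, so this case is ruled out; weight (1/4)·0 = 0.
The weights sum to 3/4.
So P(the pea under cup 1 | the dealer opened cup 4) = (1/4) / (3/4) = 1/3.

1/3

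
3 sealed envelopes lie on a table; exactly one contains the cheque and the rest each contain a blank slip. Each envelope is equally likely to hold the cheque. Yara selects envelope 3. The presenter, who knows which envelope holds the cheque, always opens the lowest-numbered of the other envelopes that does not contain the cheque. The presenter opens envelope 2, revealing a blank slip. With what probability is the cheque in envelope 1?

Apply Bayes' rule, conditioning on where the cheque actually is.
If it is in envelope 1 (prior 1/3): envelope 2 is the lowest-numbered option available, probability 1; weight (1/3)·1 = 1/3.
If it is in envelope 2 (prior 1/3): the presenter opened envelope 2, so this case is ruled out; weight (1/3)·0 = 0.
If it is in envelope 3 (prior 1/3): the presenter would have opened envelope 1 instead, probability 0; weight (1/3)·0 = 0.
The weights sum to 1/3.
So P(the cheque in envelope 1 | the presenter opened envelope 2) = (1/3) / (1/3) = 1.

1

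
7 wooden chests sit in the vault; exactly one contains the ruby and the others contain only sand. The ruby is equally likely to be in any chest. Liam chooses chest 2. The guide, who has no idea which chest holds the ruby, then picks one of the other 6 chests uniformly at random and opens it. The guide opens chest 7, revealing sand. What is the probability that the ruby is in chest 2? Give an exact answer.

Consider each possible location of the ruby in turn.
If it is in any of chests 1, 2, 3, 4, 5, and 6 (prior 1/7 each): the guide picks chest 7 with probability 1/6 regardless, and it is not the prize; weight (1/7)·(1/6) = 1/42 each.
If it is in chest 7 (prior 1/7): the guide opened chest 7, so this case is ruled out; weight (1/7)·0 = 0.
The weights sum to 1/7.
So P(the ruby in chest 2 | the guide opened chest 7) = (1/42) / (1/7) = 1/6.

1/6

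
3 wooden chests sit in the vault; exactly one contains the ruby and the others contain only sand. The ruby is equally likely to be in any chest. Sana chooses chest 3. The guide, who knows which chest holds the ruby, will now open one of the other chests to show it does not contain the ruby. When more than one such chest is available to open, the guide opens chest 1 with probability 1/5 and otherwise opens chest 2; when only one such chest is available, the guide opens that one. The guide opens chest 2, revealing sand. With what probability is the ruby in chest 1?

Consider each possible location of the ruby in turn.
If it is in chest 1 (prior 1/3): only chest 2 is available, probability 1; weight (1/3)·1 = 1/3.
If it is in chest 2 (prior 1/3): the guide opened chest 2, so this case is ruled out; weight (1/3)·0 = 0.
If it is in chest 3 (prior 1/3): chest 1 is available but not opened, probability 4/5; weight (1/3)·(4/5) = 4/15.
The weights sum to 3/5.
So P(the ruby in chest 1 | the guide opened chest 2) = (1/3) / (3/5) = 5/9.

5/9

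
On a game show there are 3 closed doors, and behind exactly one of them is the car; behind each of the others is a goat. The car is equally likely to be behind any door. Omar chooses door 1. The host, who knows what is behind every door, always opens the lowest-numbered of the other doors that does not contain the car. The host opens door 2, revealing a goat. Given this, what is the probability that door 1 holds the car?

Condition on the true location of the car.
If it is behind either of doors 1 and 3 (prior 1/3 each): door 2 is the lowest-numbered option available, probability 1; weight (1/3)·1 = 1/3 each.
If it is behind door 2 (prior 1/3): the host opened door 2, so this case is ruled out; weight (1/3)·0 = 0.
The weights sum to 2/3.
So P(the car behind door 1 | the host opened door 2) = (1/3) / (2/3) = 1/2.

1/2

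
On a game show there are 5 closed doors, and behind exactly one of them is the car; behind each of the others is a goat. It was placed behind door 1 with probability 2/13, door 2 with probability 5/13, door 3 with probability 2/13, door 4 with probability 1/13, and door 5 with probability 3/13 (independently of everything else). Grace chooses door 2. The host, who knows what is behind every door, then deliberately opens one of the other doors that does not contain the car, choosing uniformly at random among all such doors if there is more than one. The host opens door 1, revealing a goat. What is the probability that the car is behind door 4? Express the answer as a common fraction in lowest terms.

Consider each possible location of the car in turn.
If it is behind door 1 (prior 2/13): the host opened door 1, so this case is ruled out; weight (2/13)·0 = 0.
If it is behind door 2 (prior 5/13): the host has 4 equally likely choices, so probability 1/4; weight (5/13)·(1/4) = 5/52.
If it is behind door 3 (prior 2/13): the host has 3 equally likely choices, so probability 1/3; weight (2/13)·(1/3) = 2/39.
If it is behind door 4 (prior 1/13): the host has 3 equally likely choices, so probability 1/3; weight (1/13)·(1/3) = 1/39.
If it is behind door 5 (prior 3/13): the host has 3 equally likely choices, so probability 1/3; weight (3/13)·(1/3) = 1/13.
The weights sum to 1/4.
So P(the car behind door 4 | the host opened door 1) = (1/39) / (1/4) = 4/39.

4/39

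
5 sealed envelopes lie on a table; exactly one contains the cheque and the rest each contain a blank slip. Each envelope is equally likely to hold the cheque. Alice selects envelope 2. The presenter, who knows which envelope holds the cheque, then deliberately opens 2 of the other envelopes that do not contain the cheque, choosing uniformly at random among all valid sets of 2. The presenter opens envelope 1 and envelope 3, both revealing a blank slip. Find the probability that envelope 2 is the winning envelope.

Consider each possible location of the cheque in turn.
If it is in either of envelopes 1 and 3 (prior 1/5 each): that envelope was opened and seen not to hold the prize — ruled out; weight (1/5)·0 = 0 each.
If it is in envelope 2 (prior 1/5): the presenter has 6 equally likely choices, so probability 1/6; weight (1/5)·(1/6) = 1/30.
If it is in either of envelopes 4 and 5 (prior 1/5 each): the presenter has 3 equally likely choices, so probability 1/3; weight (1/5)·(1/3) = 1/15 each.
The weights sum to 1/6.
So P(the cheque in envelope 2 | the presenter opened envelope 1 and envelope 3) = (1/30) / (1/6) = 1/5.

1/5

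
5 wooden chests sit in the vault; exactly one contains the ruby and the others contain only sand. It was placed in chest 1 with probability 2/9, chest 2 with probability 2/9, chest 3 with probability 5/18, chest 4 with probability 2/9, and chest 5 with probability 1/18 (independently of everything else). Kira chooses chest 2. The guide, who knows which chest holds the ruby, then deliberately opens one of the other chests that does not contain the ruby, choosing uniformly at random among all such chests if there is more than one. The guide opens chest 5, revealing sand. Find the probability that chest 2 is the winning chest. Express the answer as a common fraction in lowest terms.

Consider each possible location of the ruby in turn.
If it is in either of chests 1 and 4 (prior 2/9 each): the guide has 3 equally likely choices, so probability 1/3; weight (2/9)·(1/3) = 2/27 each.
If it is in chest 2 (prior 2/9): the guide has 4 equally likely choices, so probability 1/4; weight (2/9)·(1/4) = 1/18.
If it is in chest 3 (prior 5/18): the guide has 3 equally likely choices, so probability 1/3; weight (5/18)·(1/3) = 5/54.
If it is in chest 5 (prior 1/18): the guide opened chest 5, so this case is ruled out; weight (1/18)·0 = 0.
The weights sum to 8/27.
So P(the ruby in chest 2 | the guide opened chest 5) = (1/18) / (8/27) = 3/16.

3/16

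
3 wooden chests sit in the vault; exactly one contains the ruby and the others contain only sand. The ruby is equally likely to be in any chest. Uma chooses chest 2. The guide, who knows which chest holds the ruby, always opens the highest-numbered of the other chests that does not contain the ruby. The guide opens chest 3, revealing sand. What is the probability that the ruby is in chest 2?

1/2

Apply Bayes' rule, conditioning on where the ruby actually is.
If it is in either of chests 1 and 2 (prior 1/3 each): chest 3 is the highest-numbered option available, probability 1; weight (1/3)·1 = 1/3 each.
If it is in chest 3 (prior 1/3): the guide opened chest 3, so this case is ruled out; weight (1/3)·0 = 0.
The weights sum to 2/3.
So P(the ruby in chest 2 | the guide opened chest 3) = (1/3) / (2/3) = 1/2.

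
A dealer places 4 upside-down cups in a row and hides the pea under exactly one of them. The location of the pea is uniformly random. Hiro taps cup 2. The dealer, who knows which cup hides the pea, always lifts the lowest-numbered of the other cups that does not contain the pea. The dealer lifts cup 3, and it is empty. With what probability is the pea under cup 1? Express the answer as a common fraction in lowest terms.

1

Apply Bayes' rule, conditioning on where the pea actually is.
If it is under cup 1 (prior 1/4): cup 3 is the lowest-numbered option available, probability 1; weight (1/4)·1 = 1/4.
If it is under either of cups 2 and 4 (prior 1/4 each): the dealer would have opened cup 1 instead, probability 0; weight (1/4)·0 = 0 each.
If it is under cup 3 (prior 1/4): the dealer opened cup 3, so this case is ruled out; weight (1/4)·0 = 0.
The weights sum to 1/4.
So P(the pea under cup 1 | the dealer opened cup 3) = (1/4) / (1/4) = 1.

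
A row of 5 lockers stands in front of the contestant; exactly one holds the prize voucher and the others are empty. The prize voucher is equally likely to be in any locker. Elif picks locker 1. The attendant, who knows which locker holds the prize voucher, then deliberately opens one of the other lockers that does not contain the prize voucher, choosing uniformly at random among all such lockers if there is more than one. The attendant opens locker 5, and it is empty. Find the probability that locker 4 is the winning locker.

4/15

Apply Bayes' rule, conditioning on where the prize voucher actually is.
If it is in locker 1 (prior 1/5): the attendant has 4 equally likely choices, so probability 1/4; weight (1/5)·(1/4) = 1/20.
If it is in any of lockers 2, 3, and 4 (prior 1/5 each): the attendant has 3 equally likely choices, so probability 1/3; weight (1/5)·(1/3) = 1/15 each.
If it is in locker 5 (prior 1/5): the attendant opened locker 5, so this case is ruled out; weight (1/5)·0 = 0.
The weights sum to 1/4.
So P(the prize voucher in locker 4 | the attendant opened locker 5) = (1/15) / (1/4) = 4/15.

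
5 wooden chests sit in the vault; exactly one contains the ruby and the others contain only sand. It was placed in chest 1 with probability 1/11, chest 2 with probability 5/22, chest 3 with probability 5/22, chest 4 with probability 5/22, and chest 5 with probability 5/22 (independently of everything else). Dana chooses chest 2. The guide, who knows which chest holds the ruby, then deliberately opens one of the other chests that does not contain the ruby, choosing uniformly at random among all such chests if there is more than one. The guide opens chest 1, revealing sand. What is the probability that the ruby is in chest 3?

4/15

Condition on the true location of the ruby.
If it is in chest 1 (prior 1/11): the guide opened chest 1, so this case is ruled out; weight (1/11)·0 = 0.
If it is in chest 2 (prior 5/22): the guide has 4 equally likely choices, so probability 1/4; weight (5/22)·(1/4) = 5/88.
If it is in any of chests 3, 4, and 5 (prior 5/22 each): the guide has 3 equally likely choices, so probability 1/3; weight (5/22)·(1/3) = 5/66 each.
The weights sum to 25/88.
So P(the ruby in chest 3 | the guide opened chest 1) = (5/66) / (25/88) = 4/15.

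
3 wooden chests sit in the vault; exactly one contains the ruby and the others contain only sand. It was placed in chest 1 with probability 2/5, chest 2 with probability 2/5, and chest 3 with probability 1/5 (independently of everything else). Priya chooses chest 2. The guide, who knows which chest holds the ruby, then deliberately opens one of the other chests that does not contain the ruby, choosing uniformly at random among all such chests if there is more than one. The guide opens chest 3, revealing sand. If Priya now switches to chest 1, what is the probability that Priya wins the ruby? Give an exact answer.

Apply Bayes' rule, conditioning on where the ruby actually is.
If it is in chest 1 (prior 2/5): the guide has no choice, probability 1; weight (2/5)·1 = 2/5.
If it is in chest 2 (prior 2/5): the guide has 2 equally likely choices, so probability 1/2; weight (2/5)·(1/2) = 1/5.
If it is in chest 3 (prior 1/5): the guide opened chest 3, so this case is ruled out; weight (1/5)·0 = 0.
The weights sum to 3/5.
So P(the ruby in chest 1 | the guide opened chest 3) = (2/5) / (3/5) = 2/3.

2/3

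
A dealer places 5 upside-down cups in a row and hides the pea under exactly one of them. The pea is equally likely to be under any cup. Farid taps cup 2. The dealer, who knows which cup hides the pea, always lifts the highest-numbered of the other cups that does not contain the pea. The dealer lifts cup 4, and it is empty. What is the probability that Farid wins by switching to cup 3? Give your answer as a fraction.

0

Condition on the true location of the pea.
If it is under any of cups 1, 2, and 3 (prior 1/5 each): the dealer would have opened cup 5 instead, probability 0; weight (1/5)·0 = 0 each.
If it is under cup 4 (prior 1/5): the dealer opened cup 4, so this case is ruled out; weight (1/5)·0 = 0.
If it is under cup 5 (prior 1/5): cup 4 is the highest-numbered option available, probability 1; weight (1/5)·1 = 1/5.
The weights sum to 1/5.
So P(the pea under cup 3 | the dealer opened cup 4) = 0 / (1/5) = 0.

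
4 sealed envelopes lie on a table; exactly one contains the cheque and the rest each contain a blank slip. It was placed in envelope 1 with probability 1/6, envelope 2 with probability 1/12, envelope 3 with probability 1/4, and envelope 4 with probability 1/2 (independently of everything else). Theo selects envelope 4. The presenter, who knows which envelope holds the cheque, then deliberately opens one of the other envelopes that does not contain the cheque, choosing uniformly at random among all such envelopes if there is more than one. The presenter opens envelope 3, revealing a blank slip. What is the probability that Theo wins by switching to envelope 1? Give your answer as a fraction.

2/7

Apply Bayes' rule, conditioning on where the cheque actually is.
If it is in envelope 1 (prior 1/6): the presenter has 2 equally likely choices, so probability 1/2; weight (1/6)·(1/2) = 1/12.
If it is in envelope 2 (prior 1/12): the presenter has 2 equally likely choices, so probability 1/2; weight (1/12)·(1/2) = 1/24.
If it is in envelope 3 (prior 1/4): the presenter opened envelope 3, so this case is ruled out; weight (1/4)·0 = 0.
If it is in envelope 4 (prior 1/2): the presenter has 3 equally likely choices, so probability 1/3; weight (1/2)·(1/3) = 1/6.
The weights sum to 7/24.
So P(the cheque in envelope 1 | the presenter opened envelope 3) = (1/12) / (7/24) = 2/7.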